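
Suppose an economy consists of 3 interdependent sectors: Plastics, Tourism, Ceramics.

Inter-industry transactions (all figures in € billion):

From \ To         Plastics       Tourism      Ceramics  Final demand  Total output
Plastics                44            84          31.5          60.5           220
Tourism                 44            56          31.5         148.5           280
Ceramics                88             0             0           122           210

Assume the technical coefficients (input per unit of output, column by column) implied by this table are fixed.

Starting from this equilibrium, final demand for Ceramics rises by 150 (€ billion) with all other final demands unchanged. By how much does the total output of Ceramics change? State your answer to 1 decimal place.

Technical coefficients a_ij = z_ij / X_j:
  a_11 = 44/220 = 0.20, a_21 = 44/220 = 0.20, a_31 = 88/220 = 0.40
  a_12 = 84/280 = 0.30, a_22 = 56/280 = 0.20, a_32 = 0/280 = 0.00
  a_13 = 31.5/210 = 0.15, a_23 = 31.5/210 = 0.15, a_33 = 0/210 = 0.00
I − A =
  [   0.80    -0.30    -0.15]
  [  -0.20     0.80    -0.15]
  [  -0.40     0.00     1.00]
Cofactors of I−A, C_ij = (−1)^(i+j)·(minor ij) (rows/columns in the sector order above):
  C_11 = (0.80)(1.00) − (-0.15)(0.00) = 0.8000
  C_12 = −[(-0.20)(1.00) − (-0.15)(-0.40)] = 0.2600
  C_13 = (-0.20)(0.00) − (0.80)(-0.40) = 0.3200
  C_21 = −[(-0.30)(1.00) − (-0.15)(0.00)] = 0.3000
  C_22 = (0.80)(1.00) − (-0.15)(-0.40) = 0.7400
  C_23 = −[(0.80)(0.00) − (-0.30)(-0.40)] = 0.1200
  C_31 = (-0.30)(-0.15) − (-0.15)(0.80) = 0.1650
  C_32 = −[(0.80)(-0.15) − (-0.15)(-0.20)] = 0.1500
  C_33 = (0.80)(0.80) − (-0.30)(-0.20) = 0.5800
det(I−A) = Σ_j (I−A)_1j·C_1j = (0.80)(0.8000) + (-0.30)(0.2600) + (-0.15)(0.3200) = 0.5140
adj(I−A) = Cᵀ =
  [ 0.8000   0.3000   0.1650]
  [ 0.2600   0.7400   0.1500]
  [ 0.3200   0.1200   0.5800]
(I − A)⁻¹ = adj(I−A) / det(I−A) ≈
  [   1.5564     0.5837     0.3210]
  [   0.5058     1.4397     0.2918]
  [   0.6226     0.2335     1.1284]
Δx = (I − A)⁻¹ Δd with Δd having +150 in the Ceramics component and 0 elsewhere.
So Δx_3 = L_33 · (+150), where L_33 = adj(I−A)_33 / det(I−A) = 0.5800 / 0.5140.
Δx_3 = 0.5800 × (+150) / 0.5140 = 87.00 / 0.5140 ≈ 169.3.

Δx_3 = 169.3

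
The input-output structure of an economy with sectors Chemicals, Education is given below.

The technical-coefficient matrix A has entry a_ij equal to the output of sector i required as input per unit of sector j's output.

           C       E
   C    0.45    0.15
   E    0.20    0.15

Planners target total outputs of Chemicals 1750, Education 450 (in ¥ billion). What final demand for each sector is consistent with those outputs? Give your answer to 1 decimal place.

d_C = 895.0, d_E = 32.5

I − A =
  [   0.55    -0.15]
  [  -0.20     0.85]
d = (I − A) x:
  d_C = (+0.55)·1750 + (-0.15)·450 = 895.0
  d_E = (-0.20)·1750 + (+0.85)·450 = 32.5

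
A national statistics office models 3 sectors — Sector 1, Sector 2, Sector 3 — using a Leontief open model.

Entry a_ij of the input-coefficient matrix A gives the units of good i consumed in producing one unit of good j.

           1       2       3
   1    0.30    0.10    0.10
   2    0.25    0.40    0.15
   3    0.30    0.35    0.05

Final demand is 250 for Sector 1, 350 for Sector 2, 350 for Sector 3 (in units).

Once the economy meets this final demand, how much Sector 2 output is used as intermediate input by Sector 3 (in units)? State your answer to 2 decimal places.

z_23 = 147.13

I − A =
  [   0.70    -0.10    -0.10]
  [  -0.25     0.60    -0.15]
  [  -0.30    -0.35     0.95]
Cofactors of I−A, C_ij = (−1)^(i+j)·(minor ij) (rows/columns in the sector order above):
  C_11 = (0.60)(0.95) − (-0.15)(-0.35) = 0.5175
  C_12 = −[(-0.25)(0.95) − (-0.15)(-0.30)] = 0.2825
  C_13 = (-0.25)(-0.35) − (0.60)(-0.30) = 0.2675
  C_21 = −[(-0.10)(0.95) − (-0.10)(-0.35)] = 0.1300
  C_22 = (0.70)(0.95) − (-0.10)(-0.30) = 0.6350
  C_23 = −[(0.70)(-0.35) − (-0.10)(-0.30)] = 0.2750
  C_31 = (-0.10)(-0.15) − (-0.10)(0.60) = 0.0750
  C_32 = −[(0.70)(-0.15) − (-0.10)(-0.25)] = 0.1300
  C_33 = (0.70)(0.60) − (-0.10)(-0.25) = 0.3950
det(I−A) = Σ_j (I−A)_1j·C_1j = (0.70)(0.5175) + (-0.10)(0.2825) + (-0.10)(0.2675) = 0.30725
adj(I−A) = Cᵀ =
  [ 0.5175   0.1300   0.0750]
  [ 0.2825   0.6350   0.1300]
  [ 0.2675   0.2750   0.3950]
(I − A)⁻¹ = adj(I−A) / det(I−A) ≈
  [   1.6843     0.4231     0.2441]
  [   0.9194     2.0667     0.4231]
  [   0.8706     0.8950     1.2856]
First solve x = (I − A)⁻¹ d = adj(I−A)·d / det(I−A); in particular x_3 = (0.2675·250 + 0.2750·350 + 0.3950·350) / 0.30725 = 301.375 / 0.30725 ≈ 980.8788.
Intermediate flow from 2 to 3: z_23 = a_23 · x_3 = 0.15 × 301.375 / 0.30725 = 45.20625 / 0.30725 ≈ 147.13.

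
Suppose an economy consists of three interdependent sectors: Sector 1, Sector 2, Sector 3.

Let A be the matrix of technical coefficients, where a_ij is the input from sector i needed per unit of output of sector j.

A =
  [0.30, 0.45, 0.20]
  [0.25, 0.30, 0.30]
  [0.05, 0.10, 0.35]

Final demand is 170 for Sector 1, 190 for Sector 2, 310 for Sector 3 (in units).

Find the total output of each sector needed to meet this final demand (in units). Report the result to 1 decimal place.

I − A =
  [   0.70    -0.45    -0.20]
  [  -0.25     0.70    -0.30]
  [  -0.05    -0.10     0.65]
Cofactors of I−A, C_ij = (−1)^(i+j)·(minor ij) (rows/columns in the sector order above):
  C_11 = (0.70)(0.65) − (-0.30)(-0.10) = 0.4250
  C_12 = −[(-0.25)(0.65) − (-0.30)(-0.05)] = 0.1775
  C_13 = (-0.25)(-0.10) − (0.70)(-0.05) = 0.0600
  C_21 = −[(-0.45)(0.65) − (-0.20)(-0.10)] = 0.3125
  C_22 = (0.70)(0.65) − (-0.20)(-0.05) = 0.4450
  C_23 = −[(0.70)(-0.10) − (-0.45)(-0.05)] = 0.0925
  C_31 = (-0.45)(-0.30) − (-0.20)(0.70) = 0.2750
  C_32 = −[(0.70)(-0.30) − (-0.20)(-0.25)] = 0.2600
  C_33 = (0.70)(0.70) − (-0.45)(-0.25) = 0.3775
det(I−A) = Σ_j (I−A)_1j·C_1j = (0.70)(0.4250) + (-0.45)(0.1775) + (-0.20)(0.0600) = 0.205625
adj(I−A) = Cᵀ =
  [ 0.4250   0.3125   0.2750]
  [ 0.1775   0.4450   0.2600]
  [ 0.0600   0.0925   0.3775]
(I − A)⁻¹ = adj(I−A) / det(I−A) ≈
  [   2.0669     1.5198     1.3374]
  [   0.8632     2.1641     1.2644]
  [   0.2918     0.4498     1.8359]
x = (I − A)⁻¹ d = adj(I−A)·d / det(I−A), with det(I−A) = 0.205625:
  x_1 = (0.4250·170 + 0.3125·190 + 0.2750·310) / 0.205625 = 216.875 / 0.205625 ≈ 1054.7
  x_2 = (0.1775·170 + 0.4450·190 + 0.2600·310) / 0.205625 = 195.325 / 0.205625 ≈ 949.9
  x_3 = (0.0600·170 + 0.0925·190 + 0.3775·310) / 0.205625 = 144.80 / 0.205625 ≈ 704.2

x_1 = 1054.7, x_2 = 949.9, x_3 = 704.2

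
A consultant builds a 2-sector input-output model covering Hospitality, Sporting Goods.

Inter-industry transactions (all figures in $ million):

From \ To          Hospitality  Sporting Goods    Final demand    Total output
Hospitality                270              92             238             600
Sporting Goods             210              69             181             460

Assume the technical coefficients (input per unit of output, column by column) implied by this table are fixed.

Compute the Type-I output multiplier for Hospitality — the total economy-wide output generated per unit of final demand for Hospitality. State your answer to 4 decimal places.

m_H = 3.0189

Technical coefficients a_ij = z_ij / X_j:
  a_HH = 270/600 = 0.45, a_SH = 210/600 = 0.35
  a_HS = 92/460 = 0.20, a_SS = 69/460 = 0.15
I − A =
  [   0.55    -0.20]
  [  -0.35     0.85]
det(I−A) = (0.55)(0.85) − (-0.20)(-0.35) = 0.3975
adj(I−A) = [[0.85, 0.20], [0.35, 0.55]]
(I − A)⁻¹ = adj(I−A) / det(I−A) ≈
  [   2.13836     0.50314]
  [   0.88050     1.38365]
The output multiplier for sector j is the column-j sum of the Leontief inverse (I − A)⁻¹ = adj(I−A) / det(I−A).
Column H of adj(I−A): (0.85, 0.35); det(I−A) = 0.3975.
m_H = (0.85 + 0.35) / 0.3975 = 1.20 / 0.3975 ≈ 3.0189.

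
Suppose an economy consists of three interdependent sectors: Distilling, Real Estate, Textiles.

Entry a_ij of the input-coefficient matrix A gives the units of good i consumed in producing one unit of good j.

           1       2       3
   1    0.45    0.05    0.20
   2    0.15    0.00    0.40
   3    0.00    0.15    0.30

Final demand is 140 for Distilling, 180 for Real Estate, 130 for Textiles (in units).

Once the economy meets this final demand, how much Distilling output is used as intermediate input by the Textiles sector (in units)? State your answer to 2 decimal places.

I − A =
  [   0.55    -0.05    -0.20]
  [  -0.15     1.00    -0.40]
  [   0.00    -0.15     0.70]
Cofactors of I−A, C_ij = (−1)^(i+j)·(minor ij) (rows/columns in the sector order above):
  C_11 = (1.00)(0.70) − (-0.40)(-0.15) = 0.6400
  C_12 = −[(-0.15)(0.70) − (-0.40)(0.00)] = 0.1050
  C_13 = (-0.15)(-0.15) − (1.00)(0.00) = 0.0225
  C_21 = −[(-0.05)(0.70) − (-0.20)(-0.15)] = 0.0650
  C_22 = (0.55)(0.70) − (-0.20)(0.00) = 0.3850
  C_23 = −[(0.55)(-0.15) − (-0.05)(0.00)] = 0.0825
  C_31 = (-0.05)(-0.40) − (-0.20)(1.00) = 0.2200
  C_32 = −[(0.55)(-0.40) − (-0.20)(-0.15)] = 0.2500
  C_33 = (0.55)(1.00) − (-0.05)(-0.15) = 0.5425
det(I−A) = Σ_j (I−A)_1j·C_1j = (0.55)(0.6400) + (-0.05)(0.1050) + (-0.20)(0.0225) = 0.34225
adj(I−A) = Cᵀ =
  [ 0.6400   0.0650   0.2200]
  [ 0.1050   0.3850   0.2500]
  [ 0.0225   0.0825   0.5425]
(I − A)⁻¹ = adj(I−A) / det(I−A) ≈
  [   1.8700     0.1899     0.6428]
  [   0.3068     1.1249     0.7305]
  [   0.0657     0.2411     1.5851]
First solve x = (I − A)⁻¹ d = adj(I−A)·d / det(I−A); in particular x_3 = (0.0225·140 + 0.0825·180 + 0.5425·130) / 0.34225 = 88.525 / 0.34225 ≈ 258.6560.
Intermediate flow from 1 to 3: z_13 = a_13 · x_3 = 0.20 × 88.525 / 0.34225 = 17.705 / 0.34225 ≈ 51.73.

z_13 = 51.73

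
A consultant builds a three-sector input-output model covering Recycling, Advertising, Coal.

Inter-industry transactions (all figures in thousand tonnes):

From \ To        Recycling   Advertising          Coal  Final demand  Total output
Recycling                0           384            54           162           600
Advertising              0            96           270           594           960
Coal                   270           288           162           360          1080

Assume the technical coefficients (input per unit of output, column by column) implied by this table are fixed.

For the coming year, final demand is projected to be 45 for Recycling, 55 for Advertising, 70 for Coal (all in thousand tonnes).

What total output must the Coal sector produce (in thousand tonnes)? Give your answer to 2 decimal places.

Technical coefficients a_ij = z_ij / X_j:
  a_11 = 0/600 = 0.00, a_21 = 0/600 = 0.00, a_31 = 270/600 = 0.45
  a_12 = 384/960 = 0.40, a_22 = 96/960 = 0.10, a_32 = 288/960 = 0.30
  a_13 = 54/1080 = 0.05, a_23 = 270/1080 = 0.25, a_33 = 162/1080 = 0.15
I − A =
  [   1.00    -0.40    -0.05]
  [   0.00     0.90    -0.25]
  [  -0.45    -0.30     0.85]
Cofactors of I−A, C_ij = (−1)^(i+j)·(minor ij) (rows/columns in the sector order above):
  C_11 = (0.90)(0.85) − (-0.25)(-0.30) = 0.6900
  C_12 = −[(0.00)(0.85) − (-0.25)(-0.45)] = 0.1125
  C_13 = (0.00)(-0.30) − (0.90)(-0.45) = 0.4050
  C_21 = −[(-0.40)(0.85) − (-0.05)(-0.30)] = 0.3550
  C_22 = (1.00)(0.85) − (-0.05)(-0.45) = 0.8275
  C_23 = −[(1.00)(-0.30) − (-0.40)(-0.45)] = 0.4800
  C_31 = (-0.40)(-0.25) − (-0.05)(0.90) = 0.1450
  C_32 = −[(1.00)(-0.25) − (-0.05)(0.00)] = 0.2500
  C_33 = (1.00)(0.90) − (-0.40)(0.00) = 0.9000
det(I−A) = Σ_j (I−A)_1j·C_1j = (1.00)(0.6900) + (-0.40)(0.1125) + (-0.05)(0.4050) = 0.62475
adj(I−A) = Cᵀ =
  [ 0.6900   0.3550   0.1450]
  [ 0.1125   0.8275   0.2500]
  [ 0.4050   0.4800   0.9000]
(I − A)⁻¹ = adj(I−A) / det(I−A) ≈
  [   1.1044     0.5682     0.2321]
  [   0.1801     1.3245     0.4002]
  [   0.6483     0.7683     1.4406]
x = (I − A)⁻¹ d = adj(I−A)·d / det(I−A), with det(I−A) = 0.62475:
  x_1 = (0.6900·45 + 0.3550·55 + 0.1450·70) / 0.62475 = 60.725 / 0.62475 ≈ 97.20
  x_2 = (0.1125·45 + 0.8275·55 + 0.2500·70) / 0.62475 = 68.075 / 0.62475 ≈ 108.96
  x_3 = (0.4050·45 + 0.4800·55 + 0.9000·70) / 0.62475 = 107.625 / 0.62475 ≈ 172.27

x_3 = 172.27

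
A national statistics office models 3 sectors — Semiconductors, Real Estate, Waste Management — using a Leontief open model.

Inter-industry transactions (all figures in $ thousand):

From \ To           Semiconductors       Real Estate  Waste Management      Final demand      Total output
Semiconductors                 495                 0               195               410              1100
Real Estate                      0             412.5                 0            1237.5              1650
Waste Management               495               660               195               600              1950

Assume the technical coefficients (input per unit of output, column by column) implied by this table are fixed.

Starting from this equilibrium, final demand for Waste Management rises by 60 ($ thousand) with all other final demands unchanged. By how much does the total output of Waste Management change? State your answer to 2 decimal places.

Δx_3 = 73.33

Technical coefficients a_ij = z_ij / X_j:
  a_11 = 495/1100 = 0.45, a_21 = 0/1100 = 0.00, a_31 = 495/1100 = 0.45
  a_12 = 0/1650 = 0.00, a_22 = 412.5/1650 = 0.25, a_32 = 660/1650 = 0.40
  a_13 = 195/1950 = 0.10, a_23 = 0/1950 = 0.00, a_33 = 195/1950 = 0.10
I − A =
  [   0.55     0.00    -0.10]
  [   0.00     0.75     0.00]
  [  -0.45    -0.40     0.90]
Cofactors of I−A, C_ij = (−1)^(i+j)·(minor ij) (rows/columns in the sector order above):
  C_11 = (0.75)(0.90) − (0.00)(-0.40) = 0.6750
  C_12 = −[(0.00)(0.90) − (0.00)(-0.45)] = 0.0000
  C_13 = (0.00)(-0.40) − (0.75)(-0.45) = 0.3375
  C_21 = −[(0.00)(0.90) − (-0.10)(-0.40)] = 0.0400
  C_22 = (0.55)(0.90) − (-0.10)(-0.45) = 0.4500
  C_23 = −[(0.55)(-0.40) − (0.00)(-0.45)] = 0.2200
  C_31 = (0.00)(0.00) − (-0.10)(0.75) = 0.0750
  C_32 = −[(0.55)(0.00) − (-0.10)(0.00)] = 0.0000
  C_33 = (0.55)(0.75) − (0.00)(0.00) = 0.4125
det(I−A) = Σ_j (I−A)_1j·C_1j = (0.55)(0.6750) + (0.00)(0.0000) + (-0.10)(0.3375) = 0.3375
adj(I−A) = Cᵀ =
  [ 0.6750   0.0400   0.0750]
  [ 0.0000   0.4500   0.0000]
  [ 0.3375   0.2200   0.4125]
(I − A)⁻¹ = adj(I−A) / det(I−A) ≈
  [   2.0000     0.1185     0.2222]
  [   0.0000     1.3333     0.0000]
  [   1.0000     0.6519     1.2222]
Δx = (I − A)⁻¹ Δd with Δd having +60 in the Waste Management component and 0 elsewhere.
So Δx_3 = L_33 · (+60), where L_33 = adj(I−A)_33 / det(I−A) = 0.4125 / 0.3375.
Δx_3 = 0.4125 × (+60) / 0.3375 = 24.75 / 0.3375 ≈ 73.33.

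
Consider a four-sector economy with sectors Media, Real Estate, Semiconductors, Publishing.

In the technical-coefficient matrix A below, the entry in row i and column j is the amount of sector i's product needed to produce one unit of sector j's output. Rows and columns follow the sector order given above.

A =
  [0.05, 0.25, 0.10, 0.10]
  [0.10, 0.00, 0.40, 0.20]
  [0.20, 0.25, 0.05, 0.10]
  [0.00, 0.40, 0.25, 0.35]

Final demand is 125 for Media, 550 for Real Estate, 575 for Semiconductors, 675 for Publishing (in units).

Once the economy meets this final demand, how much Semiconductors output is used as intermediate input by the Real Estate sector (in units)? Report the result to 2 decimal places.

z_32 = 467.91

I − A =
  [   0.95    -0.25    -0.10    -0.10]
  [  -0.10     1.00    -0.40    -0.20]
  [  -0.20    -0.25     0.95    -0.10]
  [   0.00    -0.40    -0.25     0.65]
Compute the cofactors C_ij = (−1)^(i+j)·(3×3 minor ij) of I−A; the adjugate is their transpose:
adj(I−A) = Cᵀ =
  [ 0.423000   0.212625   0.175500   0.157500]
  [ 0.121250   0.544875   0.303500   0.233000]
  [ 0.134250   0.232875   0.521250   0.172500]
  [ 0.126250   0.424875   0.387250   0.741250]
det(I−A) = Σ_j (I−A)_1j·C_1j = (0.95)(0.423000) + (-0.25)(0.121250) + (-0.10)(0.134250) + (-0.10)(0.126250) = 0.3454875
(I − A)⁻¹ = adj(I−A) / det(I−A) ≈
  [   1.2244     0.6154     0.5080     0.4559]
  [   0.3510     1.5771     0.8785     0.6744]
  [   0.3886     0.6740     1.5087     0.4993]
  [   0.3654     1.2298     1.1209     2.1455]
First solve x = (I − A)⁻¹ d = adj(I−A)·d / det(I−A); in particular x_2 = (0.121250·125 + 0.544875·550 + 0.303500·575 + 0.233000·675) / 0.3454875 = 646.625 / 0.3454875 ≈ 1871.6307.
Intermediate flow from 3 to 2: z_32 = a_32 · x_2 = 0.25 × 646.625 / 0.3454875 = 161.65625 / 0.3454875 ≈ 467.91.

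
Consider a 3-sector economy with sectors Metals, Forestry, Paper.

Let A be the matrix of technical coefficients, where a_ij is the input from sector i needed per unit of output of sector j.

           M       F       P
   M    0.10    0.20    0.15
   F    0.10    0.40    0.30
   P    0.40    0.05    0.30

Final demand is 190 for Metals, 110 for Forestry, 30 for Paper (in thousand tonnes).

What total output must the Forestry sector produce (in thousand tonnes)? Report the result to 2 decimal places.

x_F = 370.49

I − A =
  [   0.90    -0.20    -0.15]
  [  -0.10     0.60    -0.30]
  [  -0.40    -0.05     0.70]
Cofactors of I−A, C_ij = (−1)^(i+j)·(minor ij) (rows/columns in the sector order above):
  C_11 = (0.60)(0.70) − (-0.30)(-0.05) = 0.4050
  C_12 = −[(-0.10)(0.70) − (-0.30)(-0.40)] = 0.1900
  C_13 = (-0.10)(-0.05) − (0.60)(-0.40) = 0.2450
  C_21 = −[(-0.20)(0.70) − (-0.15)(-0.05)] = 0.1475
  C_22 = (0.90)(0.70) − (-0.15)(-0.40) = 0.5700
  C_23 = −[(0.90)(-0.05) − (-0.20)(-0.40)] = 0.1250
  C_31 = (-0.20)(-0.30) − (-0.15)(0.60) = 0.1500
  C_32 = −[(0.90)(-0.30) − (-0.15)(-0.10)] = 0.2850
  C_33 = (0.90)(0.60) − (-0.20)(-0.10) = 0.5200
det(I−A) = Σ_j (I−A)_1j·C_1j = (0.90)(0.4050) + (-0.20)(0.1900) + (-0.15)(0.2450) = 0.28975
adj(I−A) = Cᵀ =
  [ 0.4050   0.1475   0.1500]
  [ 0.1900   0.5700   0.2850]
  [ 0.2450   0.1250   0.5200]
(I − A)⁻¹ = adj(I−A) / det(I−A) ≈
  [   1.3978     0.5091     0.5177]
  [   0.6557     1.9672     0.9836]
  [   0.8456     0.4314     1.7947]
x = (I − A)⁻¹ d = adj(I−A)·d / det(I−A), with det(I−A) = 0.28975:
  x_M = (0.4050·190 + 0.1475·110 + 0.1500·30) / 0.28975 = 97.675 / 0.28975 ≈ 337.10
  x_F = (0.1900·190 + 0.5700·110 + 0.2850·30) / 0.28975 = 107.35 / 0.28975 ≈ 370.49
  x_P = (0.2450·190 + 0.1250·110 + 0.5200·30) / 0.28975 = 75.90 / 0.28975 ≈ 261.95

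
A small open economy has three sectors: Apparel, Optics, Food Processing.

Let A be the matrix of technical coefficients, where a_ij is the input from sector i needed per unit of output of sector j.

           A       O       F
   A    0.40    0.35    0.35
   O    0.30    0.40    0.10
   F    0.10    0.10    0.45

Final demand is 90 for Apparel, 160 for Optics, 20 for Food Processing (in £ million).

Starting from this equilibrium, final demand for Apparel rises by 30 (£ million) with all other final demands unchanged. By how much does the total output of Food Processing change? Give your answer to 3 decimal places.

Δx_F = 27.204

I − A =
  [   0.60    -0.35    -0.35]
  [  -0.30     0.60    -0.10]
  [  -0.10    -0.10     0.55]
Cofactors of I−A, C_ij = (−1)^(i+j)·(minor ij) (rows/columns in the sector order above):
  C_11 = (0.60)(0.55) − (-0.10)(-0.10) = 0.3200
  C_12 = −[(-0.30)(0.55) − (-0.10)(-0.10)] = 0.1750
  C_13 = (-0.30)(-0.10) − (0.60)(-0.10) = 0.0900
  C_21 = −[(-0.35)(0.55) − (-0.35)(-0.10)] = 0.2275
  C_22 = (0.60)(0.55) − (-0.35)(-0.10) = 0.2950
  C_23 = −[(0.60)(-0.10) − (-0.35)(-0.10)] = 0.0950
  C_31 = (-0.35)(-0.10) − (-0.35)(0.60) = 0.2450
  C_32 = −[(0.60)(-0.10) − (-0.35)(-0.30)] = 0.1650
  C_33 = (0.60)(0.60) − (-0.35)(-0.30) = 0.2550
det(I−A) = Σ_j (I−A)_1j·C_1j = (0.60)(0.3200) + (-0.35)(0.1750) + (-0.35)(0.0900) = 0.09925
adj(I−A) = Cᵀ =
  [ 0.3200   0.2275   0.2450]
  [ 0.1750   0.2950   0.1650]
  [ 0.0900   0.0950   0.2550]
(I − A)⁻¹ = adj(I−A) / det(I−A) ≈
  [   3.2242     2.2922     2.4685]
  [   1.7632     2.9723     1.6625]
  [   0.9068     0.9572     2.5693]
Δx = (I − A)⁻¹ Δd with Δd having +30 in the Apparel component and 0 elsewhere.
So Δx_F = L_FA · (+30), where L_FA = adj(I−A)_FA / det(I−A) = 0.0900 / 0.09925.
Δx_F = 0.0900 × (+30) / 0.09925 = 2.70 / 0.09925 ≈ 27.204.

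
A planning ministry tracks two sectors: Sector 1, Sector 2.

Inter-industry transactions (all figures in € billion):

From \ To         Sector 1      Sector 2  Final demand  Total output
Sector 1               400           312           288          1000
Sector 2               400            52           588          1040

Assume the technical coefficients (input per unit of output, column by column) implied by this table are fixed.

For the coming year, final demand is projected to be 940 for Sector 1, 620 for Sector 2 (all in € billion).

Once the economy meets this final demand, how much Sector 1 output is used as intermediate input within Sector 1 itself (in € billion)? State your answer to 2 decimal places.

Technical coefficients a_ij = z_ij / X_j:
  a_11 = 400/1000 = 0.40, a_21 = 400/1000 = 0.40
  a_12 = 312/1040 = 0.30, a_22 = 52/1040 = 0.05
I − A =
  [   0.60    -0.30]
  [  -0.40     0.95]
det(I−A) = (0.60)(0.95) − (-0.30)(-0.40) = 0.4500
adj(I−A) = [[0.95, 0.30], [0.40, 0.60]]
(I − A)⁻¹ = adj(I−A) / det(I−A) ≈
  [   2.1111     0.6667]
  [   0.8889     1.3333]
First solve x = (I − A)⁻¹ d = adj(I−A)·d / det(I−A); in particular x_1 = (0.95·940 + 0.30·620) / 0.4500 = 1079.00 / 0.4500 ≈ 2397.7778.
Intermediate flow from 1 to 1: z_11 = a_11 · x_1 = 0.40 × 1079.00 / 0.4500 = 431.60 / 0.4500 ≈ 959.11.

z_11 = 959.11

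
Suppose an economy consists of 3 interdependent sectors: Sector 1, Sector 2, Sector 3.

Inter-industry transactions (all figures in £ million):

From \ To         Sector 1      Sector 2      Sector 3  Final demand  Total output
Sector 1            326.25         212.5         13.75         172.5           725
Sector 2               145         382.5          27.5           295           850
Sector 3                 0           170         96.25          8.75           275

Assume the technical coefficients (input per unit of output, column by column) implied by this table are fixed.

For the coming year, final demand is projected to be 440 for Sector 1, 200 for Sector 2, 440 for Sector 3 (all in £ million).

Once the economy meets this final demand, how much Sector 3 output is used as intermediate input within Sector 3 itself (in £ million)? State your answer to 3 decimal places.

z_33 = 349.016

Technical coefficients a_ij = z_ij / X_j:
  a_11 = 326.25/725 = 0.45, a_21 = 145/725 = 0.20, a_31 = 0/725 = 0.00
  a_12 = 212.5/850 = 0.25, a_22 = 382.5/850 = 0.45, a_32 = 170/850 = 0.20
  a_13 = 13.75/275 = 0.05, a_23 = 27.5/275 = 0.10, a_33 = 96.25/275 = 0.35
I − A =
  [   0.55    -0.25    -0.05]
  [  -0.20     0.55    -0.10]
  [   0.00    -0.20     0.65]
Cofactors of I−A, C_ij = (−1)^(i+j)·(minor ij) (rows/columns in the sector order above):
  C_11 = (0.55)(0.65) − (-0.10)(-0.20) = 0.3375
  C_12 = −[(-0.20)(0.65) − (-0.10)(0.00)] = 0.1300
  C_13 = (-0.20)(-0.20) − (0.55)(0.00) = 0.0400
  C_21 = −[(-0.25)(0.65) − (-0.05)(-0.20)] = 0.1725
  C_22 = (0.55)(0.65) − (-0.05)(0.00) = 0.3575
  C_23 = −[(0.55)(-0.20) − (-0.25)(0.00)] = 0.1100
  C_31 = (-0.25)(-0.10) − (-0.05)(0.55) = 0.0525
  C_32 = −[(0.55)(-0.10) − (-0.05)(-0.20)] = 0.0650
  C_33 = (0.55)(0.55) − (-0.25)(-0.20) = 0.2525
det(I−A) = Σ_j (I−A)_1j·C_1j = (0.55)(0.3375) + (-0.25)(0.1300) + (-0.05)(0.0400) = 0.151125
adj(I−A) = Cᵀ =
  [ 0.3375   0.1725   0.0525]
  [ 0.1300   0.3575   0.0650]
  [ 0.0400   0.1100   0.2525]
(I − A)⁻¹ = adj(I−A) / det(I−A) ≈
  [   2.2333     1.1414     0.3474]
  [   0.8602     2.3656     0.4301]
  [   0.2647     0.7279     1.6708]
First solve x = (I − A)⁻¹ d = adj(I−A)·d / det(I−A); in particular x_3 = (0.0400·440 + 0.1100·200 + 0.2525·440) / 0.151125 = 150.70 / 0.151125 ≈ 997.18776.
Intermediate flow from 3 to 3: z_33 = a_33 · x_3 = 0.35 × 150.70 / 0.151125 = 52.745 / 0.151125 ≈ 349.016.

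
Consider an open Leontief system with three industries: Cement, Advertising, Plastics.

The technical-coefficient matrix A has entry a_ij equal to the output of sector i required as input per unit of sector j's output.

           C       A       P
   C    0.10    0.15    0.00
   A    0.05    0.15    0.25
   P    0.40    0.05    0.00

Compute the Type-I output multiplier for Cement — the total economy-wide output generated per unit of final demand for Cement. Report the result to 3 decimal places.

I − A =
  [   0.90    -0.15     0.00]
  [  -0.05     0.85    -0.25]
  [  -0.40    -0.05     1.00]
Cofactors of I−A, C_ij = (−1)^(i+j)·(minor ij) (rows/columns in the sector order above):
  C_11 = (0.85)(1.00) − (-0.25)(-0.05) = 0.8375
  C_12 = −[(-0.05)(1.00) − (-0.25)(-0.40)] = 0.1500
  C_13 = (-0.05)(-0.05) − (0.85)(-0.40) = 0.3425
  C_21 = −[(-0.15)(1.00) − (0.00)(-0.05)] = 0.1500
  C_22 = (0.90)(1.00) − (0.00)(-0.40) = 0.9000
  C_23 = −[(0.90)(-0.05) − (-0.15)(-0.40)] = 0.1050
  C_31 = (-0.15)(-0.25) − (0.00)(0.85) = 0.0375
  C_32 = −[(0.90)(-0.25) − (0.00)(-0.05)] = 0.2250
  C_33 = (0.90)(0.85) − (-0.15)(-0.05) = 0.7575
det(I−A) = Σ_j (I−A)_1j·C_1j = (0.90)(0.8375) + (-0.15)(0.1500) + (0.00)(0.3425) = 0.73125
adj(I−A) = Cᵀ =
  [ 0.8375   0.1500   0.0375]
  [ 0.1500   0.9000   0.2250]
  [ 0.3425   0.1050   0.7575]
(I − A)⁻¹ = adj(I−A) / det(I−A) ≈
  [   1.1453     0.2051     0.0513]
  [   0.2051     1.2308     0.3077]
  [   0.4684     0.1436     1.0359]
The output multiplier for sector j is the column-j sum of the Leontief inverse (I − A)⁻¹ = adj(I−A) / det(I−A).
Column C of adj(I−A): (0.8375, 0.1500, 0.3425); det(I−A) = 0.73125.
m_C = (0.8375 + 0.1500 + 0.3425) / 0.73125 = 1.33 / 0.73125 ≈ 1.819.

m_C = 1.819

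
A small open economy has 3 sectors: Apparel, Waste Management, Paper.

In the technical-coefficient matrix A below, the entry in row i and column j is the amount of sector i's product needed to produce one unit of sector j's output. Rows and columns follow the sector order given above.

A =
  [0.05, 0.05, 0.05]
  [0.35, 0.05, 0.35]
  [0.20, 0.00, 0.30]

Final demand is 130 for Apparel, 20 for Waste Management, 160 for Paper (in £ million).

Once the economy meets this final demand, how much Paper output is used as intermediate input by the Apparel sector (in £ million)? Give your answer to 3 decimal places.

z_PA = 32.168

I − A =
  [   0.95    -0.05    -0.05]
  [  -0.35     0.95    -0.35]
  [  -0.20     0.00     0.70]
Cofactors of I−A, C_ij = (−1)^(i+j)·(minor ij) (rows/columns in the sector order above):
  C_11 = (0.95)(0.70) − (-0.35)(0.00) = 0.6650
  C_12 = −[(-0.35)(0.70) − (-0.35)(-0.20)] = 0.3150
  C_13 = (-0.35)(0.00) − (0.95)(-0.20) = 0.1900
  C_21 = −[(-0.05)(0.70) − (-0.05)(0.00)] = 0.0350
  C_22 = (0.95)(0.70) − (-0.05)(-0.20) = 0.6550
  C_23 = −[(0.95)(0.00) − (-0.05)(-0.20)] = 0.0100
  C_31 = (-0.05)(-0.35) − (-0.05)(0.95) = 0.0650
  C_32 = −[(0.95)(-0.35) − (-0.05)(-0.35)] = 0.3500
  C_33 = (0.95)(0.95) − (-0.05)(-0.35) = 0.8850
det(I−A) = Σ_j (I−A)_1j·C_1j = (0.95)(0.6650) + (-0.05)(0.3150) + (-0.05)(0.1900) = 0.6065
adj(I−A) = Cᵀ =
  [ 0.6650   0.0350   0.0650]
  [ 0.3150   0.6550   0.3500]
  [ 0.1900   0.0100   0.8850]
(I − A)⁻¹ = adj(I−A) / det(I−A) ≈
  [   1.0965     0.0577     0.1072]
  [   0.5194     1.0800     0.5771]
  [   0.3133     0.0165     1.4592]
First solve x = (I − A)⁻¹ d = adj(I−A)·d / det(I−A); in particular x_A = (0.6650·130 + 0.0350·20 + 0.0650·160) / 0.6065 = 97.55 / 0.6065 ≈ 160.84089.
Intermediate flow from P to A: z_PA = a_PA · x_A = 0.20 × 97.55 / 0.6065 = 19.51 / 0.6065 ≈ 32.168.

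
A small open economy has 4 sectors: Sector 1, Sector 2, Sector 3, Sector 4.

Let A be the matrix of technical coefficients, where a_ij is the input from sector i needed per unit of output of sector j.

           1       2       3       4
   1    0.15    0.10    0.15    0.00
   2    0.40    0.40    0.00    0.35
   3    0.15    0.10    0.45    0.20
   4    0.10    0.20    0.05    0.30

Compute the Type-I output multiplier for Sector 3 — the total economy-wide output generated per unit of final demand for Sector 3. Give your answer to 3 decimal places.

m_3 = 3.469

I − A =
  [   0.85    -0.10    -0.15     0.00]
  [  -0.40     0.60     0.00    -0.35]
  [  -0.15    -0.10     0.55    -0.20]
  [  -0.10    -0.20    -0.05     0.70]
Compute the cofactors C_ij = (−1)^(i+j)·(3×3 minor ij) of I−A; the adjugate is their transpose:
adj(I−A) = Cᵀ =
  [ 0.184750   0.054000   0.054250   0.042500]
  [ 0.171875   0.300000   0.062125   0.167750]
  [ 0.112000   0.106000   0.266000   0.129000]
  [ 0.083500   0.101000   0.044500   0.239000]
det(I−A) = Σ_j (I−A)_1j·C_1j = (0.85)(0.184750) + (-0.10)(0.171875) + (-0.15)(0.112000) + (0.00)(0.083500) = 0.12305
(I − A)⁻¹ = adj(I−A) / det(I−A) ≈
  [   1.5014     0.4388     0.4409     0.3454]
  [   1.3968     2.4380     0.5049     1.3633]
  [   0.9102     0.8614     2.1617     1.0484]
  [   0.6786     0.8208     0.3616     1.9423]
The output multiplier for sector j is the column-j sum of the Leontief inverse (I − A)⁻¹ = adj(I−A) / det(I−A).
Column 3 of adj(I−A): (0.054250, 0.062125, 0.266000, 0.044500); det(I−A) = 0.12305.
m_3 = (0.054250 + 0.062125 + 0.266000 + 0.044500) / 0.12305 = 0.426875 / 0.12305 ≈ 3.469.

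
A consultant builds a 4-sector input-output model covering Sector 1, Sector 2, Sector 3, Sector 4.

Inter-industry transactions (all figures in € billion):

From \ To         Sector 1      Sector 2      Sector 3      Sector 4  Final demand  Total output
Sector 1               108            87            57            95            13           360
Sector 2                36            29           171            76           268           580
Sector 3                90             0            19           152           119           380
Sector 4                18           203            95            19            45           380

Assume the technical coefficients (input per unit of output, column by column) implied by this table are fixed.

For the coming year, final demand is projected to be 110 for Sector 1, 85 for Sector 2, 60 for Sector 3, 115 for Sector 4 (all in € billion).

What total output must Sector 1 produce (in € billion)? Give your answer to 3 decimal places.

x_1 = 440.506

Technical coefficients a_ij = z_ij / X_j:
  a_11 = 108/360 = 0.30, a_21 = 36/360 = 0.10, a_31 = 90/360 = 0.25, a_41 = 18/360 = 0.05
  a_12 = 87/580 = 0.15, a_22 = 29/580 = 0.05, a_32 = 0/580 = 0.00, a_42 = 203/580 = 0.35
  a_13 = 57/380 = 0.15, a_23 = 171/380 = 0.45, a_33 = 19/380 = 0.05, a_43 = 95/380 = 0.25
  a_14 = 95/380 = 0.25, a_24 = 76/380 = 0.20, a_34 = 152/380 = 0.40, a_44 = 19/380 = 0.05
I − A =
  [   0.70    -0.15    -0.15    -0.25]
  [  -0.10     0.95    -0.45    -0.20]
  [  -0.25     0.00     0.95    -0.40]
  [  -0.05    -0.35    -0.25     0.95]
Compute the cofactors C_ij = (−1)^(i+j)·(3×3 minor ij) of I−A; the adjugate is their transpose:
adj(I−A) = Cᵀ =
  [ 0.632875   0.224500   0.295250   0.338125]
  [ 0.218125   0.495625   0.350625   0.309375]
  [ 0.241125   0.158500   0.546375   0.326875]
  [ 0.177125   0.236125   0.288500   0.565000]
det(I−A) = Σ_j (I−A)_1j·C_1j = (0.70)(0.632875) + (-0.15)(0.218125) + (-0.15)(0.241125) + (-0.25)(0.177125) = 0.32984375
(I − A)⁻¹ = adj(I−A) / det(I−A) ≈
  [   1.9187     0.6806     0.8951     1.0251]
  [   0.6613     1.5026     1.0630     0.9379]
  [   0.7310     0.4805     1.6565     0.9910]
  [   0.5370     0.7159     0.8747     1.7129]
x = (I − A)⁻¹ d = adj(I−A)·d / det(I−A), with det(I−A) = 0.32984375:
  x_1 = (0.632875·110 + 0.224500·85 + 0.295250·60 + 0.338125·115) / 0.32984375 = 145.298125 / 0.32984375 ≈ 440.506
  x_2 = (0.218125·110 + 0.495625·85 + 0.350625·60 + 0.309375·115) / 0.32984375 = 122.7375 / 0.32984375 ≈ 372.108
  x_3 = (0.241125·110 + 0.158500·85 + 0.546375·60 + 0.326875·115) / 0.32984375 = 110.369375 / 0.32984375 ≈ 334.611
  x_4 = (0.177125·110 + 0.236125·85 + 0.288500·60 + 0.565000·115) / 0.32984375 = 121.839375 / 0.32984375 ≈ 369.385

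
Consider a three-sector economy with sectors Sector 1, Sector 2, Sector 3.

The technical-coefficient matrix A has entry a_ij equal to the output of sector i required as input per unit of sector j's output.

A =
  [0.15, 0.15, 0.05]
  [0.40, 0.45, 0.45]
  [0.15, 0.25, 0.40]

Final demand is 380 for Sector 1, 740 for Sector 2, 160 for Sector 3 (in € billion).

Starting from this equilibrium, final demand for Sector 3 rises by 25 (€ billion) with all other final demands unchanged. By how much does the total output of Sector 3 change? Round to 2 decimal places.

Δx_3 = 78.59

I − A =
  [   0.85    -0.15    -0.05]
  [  -0.40     0.55    -0.45]
  [  -0.15    -0.25     0.60]
Cofactors of I−A, C_ij = (−1)^(i+j)·(minor ij) (rows/columns in the sector order above):
  C_11 = (0.55)(0.60) − (-0.45)(-0.25) = 0.2175
  C_12 = −[(-0.40)(0.60) − (-0.45)(-0.15)] = 0.3075
  C_13 = (-0.40)(-0.25) − (0.55)(-0.15) = 0.1825
  C_21 = −[(-0.15)(0.60) − (-0.05)(-0.25)] = 0.1025
  C_22 = (0.85)(0.60) − (-0.05)(-0.15) = 0.5025
  C_23 = −[(0.85)(-0.25) − (-0.15)(-0.15)] = 0.2350
  C_31 = (-0.15)(-0.45) − (-0.05)(0.55) = 0.0950
  C_32 = −[(0.85)(-0.45) − (-0.05)(-0.40)] = 0.4025
  C_33 = (0.85)(0.55) − (-0.15)(-0.40) = 0.4075
det(I−A) = Σ_j (I−A)_1j·C_1j = (0.85)(0.2175) + (-0.15)(0.3075) + (-0.05)(0.1825) = 0.129625
adj(I−A) = Cᵀ =
  [ 0.2175   0.1025   0.0950]
  [ 0.3075   0.5025   0.4025]
  [ 0.1825   0.2350   0.4075]
(I − A)⁻¹ = adj(I−A) / det(I−A) ≈
  [   1.6779     0.7907     0.7329]
  [   2.3722     3.8766     3.1051]
  [   1.4079     1.8129     3.1437]
Δx = (I − A)⁻¹ Δd with Δd having +25 in the Sector 3 component and 0 elsewhere.
So Δx_3 = L_33 · (+25), where L_33 = adj(I−A)_33 / det(I−A) = 0.4075 / 0.129625.
Δx_3 = 0.4075 × (+25) / 0.129625 = 10.1875 / 0.129625 ≈ 78.59.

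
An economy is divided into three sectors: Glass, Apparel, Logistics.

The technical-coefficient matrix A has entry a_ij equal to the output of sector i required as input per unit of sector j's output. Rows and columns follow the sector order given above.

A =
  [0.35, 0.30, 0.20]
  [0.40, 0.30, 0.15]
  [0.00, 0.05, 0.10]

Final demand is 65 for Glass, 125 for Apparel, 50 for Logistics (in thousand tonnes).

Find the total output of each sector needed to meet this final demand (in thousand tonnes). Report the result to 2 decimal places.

x_G = 289.49, x_A = 360.19, x_L = 75.57

I − A =
  [   0.65    -0.30    -0.20]
  [  -0.40     0.70    -0.15]
  [   0.00    -0.05     0.90]
Cofactors of I−A, C_ij = (−1)^(i+j)·(minor ij) (rows/columns in the sector order above):
  C_11 = (0.70)(0.90) − (-0.15)(-0.05) = 0.6225
  C_12 = −[(-0.40)(0.90) − (-0.15)(0.00)] = 0.3600
  C_13 = (-0.40)(-0.05) − (0.70)(0.00) = 0.0200
  C_21 = −[(-0.30)(0.90) − (-0.20)(-0.05)] = 0.2800
  C_22 = (0.65)(0.90) − (-0.20)(0.00) = 0.5850
  C_23 = −[(0.65)(-0.05) − (-0.30)(0.00)] = 0.0325
  C_31 = (-0.30)(-0.15) − (-0.20)(0.70) = 0.1850
  C_32 = −[(0.65)(-0.15) − (-0.20)(-0.40)] = 0.1775
  C_33 = (0.65)(0.70) − (-0.30)(-0.40) = 0.3350
det(I−A) = Σ_j (I−A)_1j·C_1j = (0.65)(0.6225) + (-0.30)(0.3600) + (-0.20)(0.0200) = 0.292625
adj(I−A) = Cᵀ =
  [ 0.6225   0.2800   0.1850]
  [ 0.3600   0.5850   0.1775]
  [ 0.0200   0.0325   0.3350]
(I − A)⁻¹ = adj(I−A) / det(I−A) ≈
  [   2.1273     0.9569     0.6322]
  [   1.2302     1.9991     0.6066]
  [   0.0683     0.1111     1.1448]
x = (I − A)⁻¹ d = adj(I−A)·d / det(I−A), with det(I−A) = 0.292625:
  x_G = (0.6225·65 + 0.2800·125 + 0.1850·50) / 0.292625 = 84.7125 / 0.292625 ≈ 289.49
  x_A = (0.3600·65 + 0.5850·125 + 0.1775·50) / 0.292625 = 105.40 / 0.292625 ≈ 360.19
  x_L = (0.0200·65 + 0.0325·125 + 0.3350·50) / 0.292625 = 22.1125 / 0.292625 ≈ 75.57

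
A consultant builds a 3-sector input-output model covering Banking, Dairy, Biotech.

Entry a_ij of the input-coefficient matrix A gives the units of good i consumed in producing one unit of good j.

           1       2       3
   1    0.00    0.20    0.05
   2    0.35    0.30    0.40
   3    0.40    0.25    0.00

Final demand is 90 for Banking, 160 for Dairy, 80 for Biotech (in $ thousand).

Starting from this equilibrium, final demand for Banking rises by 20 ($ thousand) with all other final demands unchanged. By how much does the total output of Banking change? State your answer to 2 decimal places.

I − A =
  [   1.00    -0.20    -0.05]
  [  -0.35     0.70    -0.40]
  [  -0.40    -0.25     1.00]
Cofactors of I−A, C_ij = (−1)^(i+j)·(minor ij) (rows/columns in the sector order above):
  C_11 = (0.70)(1.00) − (-0.40)(-0.25) = 0.6000
  C_12 = −[(-0.35)(1.00) − (-0.40)(-0.40)] = 0.5100
  C_13 = (-0.35)(-0.25) − (0.70)(-0.40) = 0.3675
  C_21 = −[(-0.20)(1.00) − (-0.05)(-0.25)] = 0.2125
  C_22 = (1.00)(1.00) − (-0.05)(-0.40) = 0.9800
  C_23 = −[(1.00)(-0.25) − (-0.20)(-0.40)] = 0.3300
  C_31 = (-0.20)(-0.40) − (-0.05)(0.70) = 0.1150
  C_32 = −[(1.00)(-0.40) − (-0.05)(-0.35)] = 0.4175
  C_33 = (1.00)(0.70) − (-0.20)(-0.35) = 0.6300
det(I−A) = Σ_j (I−A)_1j·C_1j = (1.00)(0.6000) + (-0.20)(0.5100) + (-0.05)(0.3675) = 0.479625
adj(I−A) = Cᵀ =
  [ 0.6000   0.2125   0.1150]
  [ 0.5100   0.9800   0.4175]
  [ 0.3675   0.3300   0.6300]
(I − A)⁻¹ = adj(I−A) / det(I−A) ≈
  [   1.2510     0.4431     0.2398]
  [   1.0633     2.0433     0.8705]
  [   0.7662     0.6880     1.3135]
Δx = (I − A)⁻¹ Δd with Δd having +20 in the Banking component and 0 elsewhere.
So Δx_1 = L_11 · (+20), where L_11 = adj(I−A)_11 / det(I−A) = 0.6000 / 0.479625.
Δx_1 = 0.6000 × (+20) / 0.479625 = 12.00 / 0.479625 ≈ 25.02.

Δx_1 = 25.02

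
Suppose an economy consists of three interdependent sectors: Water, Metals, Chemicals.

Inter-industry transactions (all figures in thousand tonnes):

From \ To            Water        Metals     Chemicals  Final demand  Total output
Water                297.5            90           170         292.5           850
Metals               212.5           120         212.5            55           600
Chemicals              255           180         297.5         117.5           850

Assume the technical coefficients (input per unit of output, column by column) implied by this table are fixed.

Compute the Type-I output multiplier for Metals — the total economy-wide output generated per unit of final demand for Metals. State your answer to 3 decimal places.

Technical coefficients a_ij = z_ij / X_j:
  a_11 = 297.5/850 = 0.35, a_21 = 212.5/850 = 0.25, a_31 = 255/850 = 0.30
  a_12 = 90/600 = 0.15, a_22 = 120/600 = 0.20, a_32 = 180/600 = 0.30
  a_13 = 170/850 = 0.20, a_23 = 212.5/850 = 0.25, a_33 = 297.5/850 = 0.35
I − A =
  [   0.65    -0.15    -0.20]
  [  -0.25     0.80    -0.25]
  [  -0.30    -0.30     0.65]
Cofactors of I−A, C_ij = (−1)^(i+j)·(minor ij) (rows/columns in the sector order above):
  C_11 = (0.80)(0.65) − (-0.25)(-0.30) = 0.4450
  C_12 = −[(-0.25)(0.65) − (-0.25)(-0.30)] = 0.2375
  C_13 = (-0.25)(-0.30) − (0.80)(-0.30) = 0.3150
  C_21 = −[(-0.15)(0.65) − (-0.20)(-0.30)] = 0.1575
  C_22 = (0.65)(0.65) − (-0.20)(-0.30) = 0.3625
  C_23 = −[(0.65)(-0.30) − (-0.15)(-0.30)] = 0.2400
  C_31 = (-0.15)(-0.25) − (-0.20)(0.80) = 0.1975
  C_32 = −[(0.65)(-0.25) − (-0.20)(-0.25)] = 0.2125
  C_33 = (0.65)(0.80) − (-0.15)(-0.25) = 0.4825
det(I−A) = Σ_j (I−A)_1j·C_1j = (0.65)(0.4450) + (-0.15)(0.2375) + (-0.20)(0.3150) = 0.190625
adj(I−A) = Cᵀ =
  [ 0.4450   0.1575   0.1975]
  [ 0.2375   0.3625   0.2125]
  [ 0.3150   0.2400   0.4825]
(I − A)⁻¹ = adj(I−A) / det(I−A) ≈
  [   2.3344     0.8262     1.0361]
  [   1.2459     1.9016     1.1148]
  [   1.6525     1.2590     2.5311]
The output multiplier for sector j is the column-j sum of the Leontief inverse (I − A)⁻¹ = adj(I−A) / det(I−A).
Column 2 of adj(I−A): (0.1575, 0.3625, 0.2400); det(I−A) = 0.190625.
m_2 = (0.1575 + 0.3625 + 0.2400) / 0.190625 = 0.76 / 0.190625 ≈ 3.987.

m_2 = 3.987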